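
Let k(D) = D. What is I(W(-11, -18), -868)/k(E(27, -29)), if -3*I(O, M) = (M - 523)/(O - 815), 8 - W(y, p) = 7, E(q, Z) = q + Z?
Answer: 1391/4884 ≈ 0.28481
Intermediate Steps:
E(q, Z) = Z + q
W(y, p) = 1 (W(y, p) = 8 - 1*7 = 8 - 7 = 1)
I(O, M) = -(-523 + M)/(3*(-815 + O)) (I(O, M) = -(M - 523)/(3*(O - 815)) = -(-523 + M)/(3*(-815 + O)))
I(W(-11, -18), -868)/k(E(27, -29)) = ((523 - 1*(-868))/(3*(-815 + 1)))/(-29 + 27) = ((⅓)*(523 + 868)/(-814))/(-2) = ((⅓)*(-1/814)*1391)*(-½) = -1391/2442*(-½) = 1391/4884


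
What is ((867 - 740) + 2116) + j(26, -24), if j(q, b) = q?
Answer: 2269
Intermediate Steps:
((867 - 740) + 2116) + j(26, -24) = ((867 - 740) + 2116) + 26 = (127 + 2116) + 26 = 2243 + 26 = 2269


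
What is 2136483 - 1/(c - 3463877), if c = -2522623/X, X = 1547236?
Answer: 11450347571065582621/5359437716595 ≈ 2.1365e+6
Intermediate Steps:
c = -2522623/1547236 ≈ -1.6304
2136483 - 1/(c - 3463877) = 2136483 - 1/(-2522623/1547236 - 3463877) = 2136483 - 1/(-5359437716595/1547236) = 2136483 - 1*(-1547236/5359437716595) = 2136483 + 1547236/5359437716595 = 11450347571065582621/5359437716595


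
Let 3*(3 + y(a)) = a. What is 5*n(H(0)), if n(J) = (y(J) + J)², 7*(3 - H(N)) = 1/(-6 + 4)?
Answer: 2645/441 ≈ 5.9977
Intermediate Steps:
y(a) = -3 + a/3
H(N) = 43/14 (H(N) = 3 - 1/(7*(-6 + 4)) = 3 - ⅐/(-2) = 3 - ⅐*(-½) = 3 + 1/14 = 43/14)
n(J) = (-3 + 4*J/3)² (n(J) = ((-3 + J/3) + J)² = (-3 + 4*J/3)²)
5*n(H(0)) = 5*((-9 + 4*(43/14))²/9) = 5*((-9 + 86/7)²/9) = 5*((23/7)²/9) = 5*((⅑)*(529/49)) = 5*(529/441) = 2645/441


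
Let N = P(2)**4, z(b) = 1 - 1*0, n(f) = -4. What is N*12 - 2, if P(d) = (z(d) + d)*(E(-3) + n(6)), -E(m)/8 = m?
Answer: 155519998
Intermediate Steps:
E(m) = -8*m
z(b) = 1 (z(b) = 1 + 0 = 1)
P(d) = 20 + 20*d (P(d) = (1 + d)*(-8*(-3) - 4) = (1 + d)*(24 - 4) = (1 + d)*20 = 20 + 20*d)
N = 12960000 (N = (20 + 20*2)**4 = (20 + 40)**4 = 60**4 = 12960000)
N*12 - 2 = 12960000*12 - 2 = 155520000 - 2 = 155519998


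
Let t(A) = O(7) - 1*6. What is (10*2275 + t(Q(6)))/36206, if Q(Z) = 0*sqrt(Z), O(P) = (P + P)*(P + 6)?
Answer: 11463/18103 ≈ 0.63321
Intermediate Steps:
O(P) = 2*P*(6 + P) (O(P) = (2*P)*(6 + P) = 2*P*(6 + P))
Q(Z) = 0
t(A) = 176 (t(A) = 2*7*(6 + 7) - 1*6 = 2*7*13 - 6 = 182 - 6 = 176)
(10*2275 + t(Q(6)))/36206 = (10*2275 + 176)/36206 = (22750 + 176)*(1/36206) = 22926*(1/36206) = 11463/18103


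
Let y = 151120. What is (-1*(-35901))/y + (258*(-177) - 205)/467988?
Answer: 2467302917/17680586640 ≈ 0.13955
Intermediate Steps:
(-1*(-35901))/y + (258*(-177) - 205)/467988 = -1*(-35901)/151120 + (258*(-177) - 205)/467988 = 35901*(1/151120) + (-45666 - 205)*(1/467988) = 35901/151120 - 45871*1/467988 = 35901/151120 - 45871/467988 = 2467302917/17680586640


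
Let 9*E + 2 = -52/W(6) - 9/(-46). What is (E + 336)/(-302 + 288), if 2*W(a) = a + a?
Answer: -415867/17388 ≈ -23.917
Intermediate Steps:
W(a) = a (W(a) = (a + a)/2 = (2*a)/2 = a)
E = -1445/1242 (E = -2/9 + (-52/6 - 9/(-46))/9 = -2/9 + (-52*⅙ - 9*(-1/46))/9 = -2/9 + (-26/3 + 9/46)/9 = -2/9 + (⅑)*(-1169/138) = -2/9 - 1169/1242 = -1445/1242 ≈ -1.1634)
(E + 336)/(-302 + 288) = (-1445/1242 + 336)/(-302 + 288) = (415867/1242)/(-14) = (415867/1242)*(-1/14) = -415867/17388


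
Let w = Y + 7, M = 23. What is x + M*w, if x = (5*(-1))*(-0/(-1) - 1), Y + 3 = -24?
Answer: -455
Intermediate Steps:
Y = -27 (Y = -3 - 24 = -27)
x = 5 (x = -5*(-0*(-1) - 1) = -5*(-1*0 - 1) = -5*(0 - 1) = -5*(-1) = 5)
w = -20 (w = -27 + 7 = -20)
x + M*w = 5 + 23*(-20) = 5 - 460 = -455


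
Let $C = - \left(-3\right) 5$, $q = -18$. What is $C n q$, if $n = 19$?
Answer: $-5130$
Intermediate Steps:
$C = 15$ ($C = \left(-1\right) \left(-15\right) = 15$)
$C n q = 15 \cdot 19 \left(-18\right) = 285 \left(-18\right) = -5130$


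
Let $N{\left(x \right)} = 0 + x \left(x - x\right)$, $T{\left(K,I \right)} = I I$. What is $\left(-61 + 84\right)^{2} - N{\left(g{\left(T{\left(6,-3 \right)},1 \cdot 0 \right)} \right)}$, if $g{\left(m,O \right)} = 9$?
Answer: $529$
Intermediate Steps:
$T{\left(K,I \right)} = I^{2}$
$N{\left(x \right)} = 0$ ($N{\left(x \right)} = 0 + x 0 = 0 + 0 = 0$)
$\left(-61 + 84\right)^{2} - N{\left(g{\left(T{\left(6,-3 \right)},1 \cdot 0 \right)} \right)} = \left(-61 + 84\right)^{2} - 0 = 23^{2} + 0 = 529 + 0 = 529$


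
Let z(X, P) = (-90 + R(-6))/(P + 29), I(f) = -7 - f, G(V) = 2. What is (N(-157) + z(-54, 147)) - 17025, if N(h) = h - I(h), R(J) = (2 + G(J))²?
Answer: -1525253/88 ≈ -17332.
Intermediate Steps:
R(J) = 16 (R(J) = (2 + 2)² = 4² = 16)
N(h) = 7 + 2*h (N(h) = h - (-7 - h) = h + (7 + h) = 7 + 2*h)
z(X, P) = -74/(29 + P) (z(X, P) = (-90 + 16)/(P + 29) = -74/(29 + P))
(N(-157) + z(-54, 147)) - 17025 = ((7 + 2*(-157)) - 74/(29 + 147)) - 17025 = ((7 - 314) - 74/176) - 17025 = (-307 - 74*1/176) - 17025 = (-307 - 37/88) - 17025 = -27053/88 - 17025 = -1525253/88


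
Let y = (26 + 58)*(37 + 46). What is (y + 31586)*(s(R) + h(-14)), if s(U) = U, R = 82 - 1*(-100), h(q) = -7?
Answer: 6747650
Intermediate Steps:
R = 182 (R = 82 + 100 = 182)
y = 6972 (y = 84*83 = 6972)
(y + 31586)*(s(R) + h(-14)) = (6972 + 31586)*(182 - 7) = 38558*175 = 6747650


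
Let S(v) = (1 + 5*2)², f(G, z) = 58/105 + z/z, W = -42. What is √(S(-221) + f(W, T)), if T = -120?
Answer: 2*√337785/105 ≈ 11.070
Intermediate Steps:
f(G, z) = 163/105 (f(G, z) = 58*(1/105) + 1 = 58/105 + 1 = 163/105)
S(v) = 121 (S(v) = (1 + 10)² = 11² = 121)
√(S(-221) + f(W, T)) = √(121 + 163/105) = √(12868/105) = 2*√337785/105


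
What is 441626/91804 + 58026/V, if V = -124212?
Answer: 1031838121/237565801 ≈ 4.3434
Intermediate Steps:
441626/91804 + 58026/V = 441626/91804 + 58026/(-124212) = 441626*(1/91804) + 58026*(-1/124212) = 220813/45902 - 9671/20702 = 1031838121/237565801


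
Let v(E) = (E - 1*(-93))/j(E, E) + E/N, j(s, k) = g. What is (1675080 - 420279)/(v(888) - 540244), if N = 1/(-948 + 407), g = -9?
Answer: -1254801/1020761 ≈ -1.2293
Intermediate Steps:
j(s, k) = -9
N = -1/541 (N = 1/(-541) = -1/541 ≈ -0.0018484)
v(E) = -31/3 - 4870*E/9 (v(E) = (E - 1*(-93))/(-9) + E/(-1/541) = (E + 93)*(-1/9) + E*(-541) = (93 + E)*(-1/9) - 541*E = (-31/3 - E/9) - 541*E = -31/3 - 4870*E/9)
(1675080 - 420279)/(v(888) - 540244) = (1675080 - 420279)/((-31/3 - 4870/9*888) - 540244) = 1254801/((-31/3 - 1441520/3) - 540244) = 1254801/(-480517 - 540244) = 1254801/(-1020761) = 1254801*(-1/1020761) = -1254801/1020761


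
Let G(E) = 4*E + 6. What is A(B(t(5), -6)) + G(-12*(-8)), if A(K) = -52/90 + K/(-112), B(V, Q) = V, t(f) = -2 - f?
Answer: 280429/720 ≈ 389.48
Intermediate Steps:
A(K) = -26/45 - K/112 (A(K) = -52*1/90 + K*(-1/112) = -26/45 - K/112)
G(E) = 6 + 4*E
A(B(t(5), -6)) + G(-12*(-8)) = (-26/45 - (-2 - 1*5)/112) + (6 + 4*(-12*(-8))) = (-26/45 - (-2 - 5)/112) + (6 + 4*96) = (-26/45 - 1/112*(-7)) + (6 + 384) = (-26/45 + 1/16) + 390 = -371/720 + 390 = 280429/720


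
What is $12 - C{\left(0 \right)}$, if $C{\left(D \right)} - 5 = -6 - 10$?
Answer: $23$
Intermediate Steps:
$C{\left(D \right)} = -11$ ($C{\left(D \right)} = 5 - 16 = -11$)
$12 - C{\left(0 \right)} = 12 - -11 = 12 + 11 = 23$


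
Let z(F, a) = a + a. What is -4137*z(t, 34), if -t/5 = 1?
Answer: -281316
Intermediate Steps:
t = -5 (t = -5*1 = -5)
z(F, a) = 2*a
-4137*z(t, 34) = -8274*34 = -4137*68 = -281316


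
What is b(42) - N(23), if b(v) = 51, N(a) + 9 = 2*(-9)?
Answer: 78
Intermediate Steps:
N(a) = -27 (N(a) = -9 + 2*(-9) = -9 - 18 = -27)
b(42) - N(23) = 51 - 1*(-27) = 51 + 27 = 78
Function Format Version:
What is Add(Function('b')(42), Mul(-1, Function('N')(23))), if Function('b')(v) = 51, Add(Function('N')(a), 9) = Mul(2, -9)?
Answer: 78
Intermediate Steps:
Function('N')(a) = -27 (Function('N')(a) = Add(-9, Mul(2, -9)) = Add(-9, -18) = -27)
Add(Function('b')(42), Mul(-1, Function('N')(23))) = Add(51, Mul(-1, -27)) = Add(51, 27) = 78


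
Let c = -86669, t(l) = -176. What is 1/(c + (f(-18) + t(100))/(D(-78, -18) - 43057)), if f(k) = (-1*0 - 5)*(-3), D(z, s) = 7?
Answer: -6150/533014327 ≈ -1.1538e-5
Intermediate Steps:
f(k) = 15 (f(k) = (0 - 5)*(-3) = -5*(-3) = 15)
1/(c + (f(-18) + t(100))/(D(-78, -18) - 43057)) = 1/(-86669 + (15 - 176)/(7 - 43057)) = 1/(-86669 - 161/(-43050)) = 1/(-86669 - 161*(-1/43050)) = 1/(-86669 + 23/6150) = 1/(-533014327/6150) = -6150/533014327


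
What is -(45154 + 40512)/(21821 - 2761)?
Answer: -42833/9530 ≈ -4.4945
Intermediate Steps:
-(45154 + 40512)/(21821 - 2761) = -85666/19060 = -1*42833/9530 = -42833/9530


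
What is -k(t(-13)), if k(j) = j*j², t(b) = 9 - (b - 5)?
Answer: -19683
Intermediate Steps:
t(b) = 14 - b (t(b) = 9 - (-5 + b) = 9 + (5 - b) = 14 - b)
k(j) = j³
-k(t(-13)) = -(14 - 1*(-13))³ = -(14 + 13)³ = -1*27³ = -1*19683 = -19683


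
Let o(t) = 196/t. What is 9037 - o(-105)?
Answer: 135583/15 ≈ 9038.9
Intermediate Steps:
9037 - o(-105) = 9037 - 196/(-105) = 9037 - 196*(-1)/105 = 9037 - 1*(-28/15) = 9037 + 28/15 = 135583/15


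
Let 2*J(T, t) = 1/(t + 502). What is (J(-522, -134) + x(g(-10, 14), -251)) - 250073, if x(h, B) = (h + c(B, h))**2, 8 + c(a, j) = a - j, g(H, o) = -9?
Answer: -134682111/736 ≈ -1.8299e+5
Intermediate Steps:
J(T, t) = 1/(2*(502 + t)) (J(T, t) = 1/(2*(t + 502)) = 1/(2*(502 + t)))
c(a, j) = -8 + a - j (c(a, j) = -8 + (a - j) = -8 + a - j)
x(h, B) = (-8 + B)**2 (x(h, B) = (h + (-8 + B - h))**2 = (-8 + B)**2)
(J(-522, -134) + x(g(-10, 14), -251)) - 250073 = (1/(2*(502 - 134)) + (-8 - 251)**2) - 250073 = ((1/2)/368 + (-259)**2) - 250073 = ((1/2)*(1/368) + 67081) - 250073 = (1/736 + 67081) - 250073 = 49371617/736 - 250073 = -134682111/736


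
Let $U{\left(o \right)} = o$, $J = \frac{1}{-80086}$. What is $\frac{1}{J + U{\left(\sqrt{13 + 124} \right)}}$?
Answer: $\frac{80086}{878686133251} + \frac{6413767396 \sqrt{137}}{878686133251} \approx 0.085436$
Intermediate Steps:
$J = - \frac{1}{80086} \approx -1.2487 \cdot 10^{-5}$
$\frac{1}{J + U{\left(\sqrt{13 + 124} \right)}} = \frac{1}{- \frac{1}{80086} + \sqrt{13 + 124}} = \frac{1}{- \frac{1}{80086} + \sqrt{137}}$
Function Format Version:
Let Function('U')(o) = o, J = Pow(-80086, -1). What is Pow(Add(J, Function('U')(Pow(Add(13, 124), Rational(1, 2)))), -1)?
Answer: Add(Rational(80086, 878686133251), Mul(Rational(6413767396, 878686133251), Pow(137, Rational(1, 2)))) ≈ 0.085436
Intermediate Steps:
J = Rational(-1, 80086) ≈ -1.2487e-5
Pow(Add(J, Function('U')(Pow(Add(13, 124), Rational(1, 2)))), -1) = Pow(Add(Rational(-1, 80086), Pow(Add(13, 124), Rational(1, 2))), -1) = Pow(Add(Rational(-1, 80086), Pow(137, Rational(1, 2))), -1)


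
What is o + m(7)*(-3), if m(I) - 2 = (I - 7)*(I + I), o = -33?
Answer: -39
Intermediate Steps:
m(I) = 2 + 2*I*(-7 + I) (m(I) = 2 + (I - 7)*(I + I) = 2 + (-7 + I)*(2*I) = 2 + 2*I*(-7 + I))
o + m(7)*(-3) = -33 + (2 - 14*7 + 2*7²)*(-3) = -33 + (2 - 98 + 2*49)*(-3) = -33 + (2 - 98 + 98)*(-3) = -33 + 2*(-3) = -33 - 6 = -39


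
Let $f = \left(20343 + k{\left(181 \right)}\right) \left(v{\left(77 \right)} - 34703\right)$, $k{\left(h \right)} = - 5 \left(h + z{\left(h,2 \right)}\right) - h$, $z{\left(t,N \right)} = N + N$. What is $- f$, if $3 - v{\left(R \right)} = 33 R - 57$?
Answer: $715308608$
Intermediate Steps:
$v{\left(R \right)} = 60 - 33 R$ ($v{\left(R \right)} = 3 - \left(33 R - 57\right) = 3 - \left(-57 + 33 R\right) = 60 - 33 R$)
$z{\left(t,N \right)} = 2 N$
$k{\left(h \right)} = -20 - 6 h$ ($k{\left(h \right)} = - 5 \left(h + 2 \cdot 2\right) - h = - 5 \left(h + 4\right) - h = - 5 \left(4 + h\right) - h = \left(-20 - 5 h\right) - h = -20 - 6 h$)
$f = -715308608$ ($f = \left(20343 - 1106\right) \left(\left(60 - 2541\right) - 34703\right) = \left(20343 - 1106\right) \left(-2481 - 34703\right) = 19237 \left(-37184\right) = -715308608$)
$- f = \left(-1\right) \left(-715308608\right) = 715308608$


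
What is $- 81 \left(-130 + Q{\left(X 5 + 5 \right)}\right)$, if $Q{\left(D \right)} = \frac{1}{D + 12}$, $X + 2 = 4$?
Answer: $10527$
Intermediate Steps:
$X = 2$ ($X = -2 + 4 = 2$)
$Q{\left(D \right)} = \frac{1}{12 + D}$
$- 81 \left(-130 + Q{\left(X 5 + 5 \right)}\right) = - 81 \left(-130 + \frac{1}{12 + \left(2 \cdot 5 + 5\right)}\right) = - 81 \left(-130 + \frac{1}{12 + \left(10 + 5\right)}\right) = - 81 \left(-130 + \frac{1}{12 + 15}\right) = - 81 \left(-130 + \frac{1}{27}\right) = \left(-81\right) \left(- \frac{3509}{27}\right) = 10527$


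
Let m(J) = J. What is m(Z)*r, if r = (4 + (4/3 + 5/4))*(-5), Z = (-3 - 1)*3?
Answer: 395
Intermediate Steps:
Z = -12 (Z = -4*3 = -12)
r = -395/12 (r = (4 + (4*(⅓) + 5*(¼)))*(-5) = (4 + (4/3 + 5/4))*(-5) = (4 + 31/12)*(-5) = (79/12)*(-5) = -395/12 ≈ -32.917)
m(Z)*r = -12*(-395/12) = 395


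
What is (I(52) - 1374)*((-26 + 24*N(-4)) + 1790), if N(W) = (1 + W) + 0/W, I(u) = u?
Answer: -2236824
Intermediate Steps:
N(W) = 1 + W (N(W) = (1 + W) + 0 = 1 + W)
(I(52) - 1374)*((-26 + 24*N(-4)) + 1790) = (52 - 1374)*((-26 + 24*(1 - 4)) + 1790) = -1322*((-26 + 24*(-3)) + 1790) = -1322*((-26 - 72) + 1790) = -1322*(-98 + 1790) = -1322*1692 = -2236824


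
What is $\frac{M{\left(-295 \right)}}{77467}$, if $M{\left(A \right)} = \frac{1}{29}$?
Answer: $\frac{1}{2246543} \approx 4.4513 \cdot 10^{-7}$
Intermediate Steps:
$M{\left(A \right)} = \frac{1}{29}$
$\frac{M{\left(-295 \right)}}{77467} = \frac{1}{29 \cdot 77467} = \frac{1}{29} \cdot \frac{1}{77467} = \frac{1}{2246543}$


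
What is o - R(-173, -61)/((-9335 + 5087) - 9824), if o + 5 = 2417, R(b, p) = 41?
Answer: 33941705/14072 ≈ 2412.0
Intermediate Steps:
o = 2412 (o = -5 + 2417 = 2412)
o - R(-173, -61)/((-9335 + 5087) - 9824) = 2412 - 41/((-9335 + 5087) - 9824) = 2412 - 41/(-4248 - 9824) = 2412 - 41/(-14072) = 2412 - 41*(-1)/14072 = 2412 - 1*(-41/14072) = 2412 + 41/14072 = 33941705/14072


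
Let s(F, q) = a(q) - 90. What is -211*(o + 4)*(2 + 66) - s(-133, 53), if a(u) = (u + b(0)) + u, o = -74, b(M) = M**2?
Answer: 1004344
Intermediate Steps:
a(u) = 2*u (a(u) = (u + 0**2) + u = (u + 0) + u = u + u = 2*u)
s(F, q) = -90 + 2*q (s(F, q) = 2*q - 90 = -90 + 2*q)
-211*(o + 4)*(2 + 66) - s(-133, 53) = -211*(-74 + 4)*(2 + 66) - (-90 + 2*53) = -(-14770)*68 - (-90 + 106) = -211*(-4760) - 1*16 = 1004360 - 16 = 1004344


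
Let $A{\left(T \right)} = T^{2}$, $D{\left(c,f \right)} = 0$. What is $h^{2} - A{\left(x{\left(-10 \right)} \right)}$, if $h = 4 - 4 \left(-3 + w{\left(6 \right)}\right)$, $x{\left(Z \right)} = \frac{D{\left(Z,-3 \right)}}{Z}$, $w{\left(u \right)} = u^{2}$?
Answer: $16384$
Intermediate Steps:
$x{\left(Z \right)} = 0$ ($x{\left(Z \right)} = \frac{0}{Z} = 0$)
$h = -128$ ($h = 4 - 4 \left(-3 + 6^{2}\right) = 4 - 4 \left(-3 + 36\right) = 4 - 132 = -128$)
$h^{2} - A{\left(x{\left(-10 \right)} \right)} = \left(-128\right)^{2} - 0^{2} = 16384 - 0 = 16384 + 0 = 16384$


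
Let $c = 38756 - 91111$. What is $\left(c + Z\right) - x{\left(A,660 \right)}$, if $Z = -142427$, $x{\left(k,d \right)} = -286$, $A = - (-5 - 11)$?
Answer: $-194496$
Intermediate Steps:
$A = 16$ ($A = \left(-1\right) \left(-16\right) = 16$)
$c = -52355$ ($c = 38756 - 91111 = -52355$)
$\left(c + Z\right) - x{\left(A,660 \right)} = \left(-52355 - 142427\right) - -286 = -194782 + 286 = -194496$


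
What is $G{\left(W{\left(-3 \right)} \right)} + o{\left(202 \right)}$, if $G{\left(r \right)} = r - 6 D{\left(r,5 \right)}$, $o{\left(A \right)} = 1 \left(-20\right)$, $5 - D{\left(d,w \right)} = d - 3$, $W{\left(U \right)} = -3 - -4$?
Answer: $-61$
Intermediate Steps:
$W{\left(U \right)} = 1$ ($W{\left(U \right)} = -3 + 4 = 1$)
$D{\left(d,w \right)} = 8 - d$ ($D{\left(d,w \right)} = 5 - \left(d - 3\right) = 5 - \left(-3 + d\right) = 8 - d$)
$o{\left(A \right)} = -20$
$G{\left(r \right)} = -48 + 7 r$ ($G{\left(r \right)} = r - 6 \left(8 - r\right) = r + \left(-48 + 6 r\right) = -48 + 7 r$)
$G{\left(W{\left(-3 \right)} \right)} + o{\left(202 \right)} = \left(-48 + 7 \cdot 1\right) - 20 = \left(-48 + 7\right) - 20 = -41 - 20 = -61$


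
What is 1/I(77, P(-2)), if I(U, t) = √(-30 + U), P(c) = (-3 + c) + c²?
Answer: √47/47 ≈ 0.14586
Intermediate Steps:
P(c) = -3 + c + c²
1/I(77, P(-2)) = 1/(√(-30 + 77)) = 1/(√47) = √47/47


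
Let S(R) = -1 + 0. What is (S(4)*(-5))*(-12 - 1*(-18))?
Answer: 30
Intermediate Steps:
S(R) = -1
(S(4)*(-5))*(-12 - 1*(-18)) = (-1*(-5))*(-12 - 1*(-18)) = 5*(-12 + 18) = 5*6 = 30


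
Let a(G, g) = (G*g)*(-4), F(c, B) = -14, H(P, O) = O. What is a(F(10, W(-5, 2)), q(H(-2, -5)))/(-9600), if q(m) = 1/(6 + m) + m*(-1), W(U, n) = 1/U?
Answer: -7/200 ≈ -0.035000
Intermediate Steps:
q(m) = 1/(6 + m) - m
a(G, g) = -4*G*g
a(F(10, W(-5, 2)), q(H(-2, -5)))/(-9600) = -4*(-14)*(1 - 1*(-5)² - 6*(-5))/(6 - 5)/(-9600) = -4*(-14)*(1 - 1*25 + 30)/1*(-1/9600) = -4*(-14)*1*(1 - 25 + 30)*(-1/9600) = -4*(-14)*1*6*(-1/9600) = -4*(-14)*6*(-1/9600) = 336*(-1/9600) = -7/200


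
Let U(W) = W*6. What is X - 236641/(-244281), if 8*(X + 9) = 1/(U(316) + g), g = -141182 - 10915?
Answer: -785806853395/97843334616 ≈ -8.0313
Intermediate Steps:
U(W) = 6*W
g = -152097
X = -10814473/1201608 (X = -9 + 1/(8*(6*316 - 152097)) = -9 + 1/(8*(1896 - 152097)) = -9 + (⅛)/(-150201) = -9 + (⅛)*(-1/150201) = -9 - 1/1201608 = -10814473/1201608 ≈ -9.0000)
X - 236641/(-244281) = -10814473/1201608 - 236641/(-244281) = -10814473/1201608 - 236641*(-1)/244281 = -10814473/1201608 - 1*(-236641/244281) = -10814473/1201608 + 236641/244281 = -785806853395/97843334616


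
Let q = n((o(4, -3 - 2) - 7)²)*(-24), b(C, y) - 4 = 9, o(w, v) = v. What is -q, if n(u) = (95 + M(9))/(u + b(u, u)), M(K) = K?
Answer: 2496/157 ≈ 15.898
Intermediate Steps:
b(C, y) = 13 (b(C, y) = 4 + 9 = 13)
n(u) = 104/(13 + u) (n(u) = (95 + 9)/(u + 13) = 104/(13 + u))
q = -2496/157 (q = (104/(13 + ((-3 - 2) - 7)²))*(-24) = (104/(13 + (-5 - 7)²))*(-24) = (104/(13 + (-12)²))*(-24) = (104/(13 + 144))*(-24) = (104/157)*(-24) = -2496/157 ≈ -15.898)
-q = -1*(-2496/157) = 2496/157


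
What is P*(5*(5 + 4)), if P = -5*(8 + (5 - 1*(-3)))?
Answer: -3600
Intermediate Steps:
P = -80 (P = -5*(8 + (5 + 3)) = -5*(8 + 8) = -5*16 = -80)
P*(5*(5 + 4)) = -400*(5 + 4) = -400*9 = -80*45 = -3600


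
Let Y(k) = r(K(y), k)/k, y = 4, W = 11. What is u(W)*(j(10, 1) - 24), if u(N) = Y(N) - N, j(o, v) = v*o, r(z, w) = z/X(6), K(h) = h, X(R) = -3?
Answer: 5138/33 ≈ 155.70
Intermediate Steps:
r(z, w) = -z/3 (r(z, w) = z/(-3) = z*(-⅓) = -z/3)
j(o, v) = o*v
Y(k) = -4/(3*k) (Y(k) = (-⅓*4)/k = -4/(3*k))
u(N) = -N - 4/(3*N) (u(N) = -4/(3*N) - N = -N - 4/(3*N))
u(W)*(j(10, 1) - 24) = (-1*11 - 4/3/11)*(10*1 - 24) = (-11 - 4/3*1/11)*(10 - 24) = (-11 - 4/33)*(-14) = -367/33*(-14) = 5138/33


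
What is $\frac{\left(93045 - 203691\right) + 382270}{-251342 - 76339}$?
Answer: $- \frac{271624}{327681} \approx -0.82893$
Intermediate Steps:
$\frac{\left(93045 - 203691\right) + 382270}{-251342 - 76339} = \frac{\left(93045 - 203691\right) + 382270}{-327681} = \left(-110646 + 382270\right) \left(- \frac{1}{327681}\right) = 271624 \left(- \frac{1}{327681}\right) = - \frac{271624}{327681}$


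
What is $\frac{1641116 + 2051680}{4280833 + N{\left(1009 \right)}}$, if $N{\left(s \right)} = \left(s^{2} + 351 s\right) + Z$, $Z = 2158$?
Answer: $\frac{1230932}{1885077} \approx 0.65299$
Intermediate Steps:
$N{\left(s \right)} = 2158 + s^{2} + 351 s$ ($N{\left(s \right)} = \left(s^{2} + 351 s\right) + 2158 = 2158 + s^{2} + 351 s$)
$\frac{1641116 + 2051680}{4280833 + N{\left(1009 \right)}} = \frac{1641116 + 2051680}{4280833 + \left(2158 + 1009^{2} + 351 \cdot 1009\right)} = \frac{3692796}{4280833 + \left(2158 + 1018081 + 354159\right)} = \frac{3692796}{4280833 + 1374398} = \frac{3692796}{5655231} = 3692796 \cdot \frac{1}{5655231} = \frac{1230932}{1885077}$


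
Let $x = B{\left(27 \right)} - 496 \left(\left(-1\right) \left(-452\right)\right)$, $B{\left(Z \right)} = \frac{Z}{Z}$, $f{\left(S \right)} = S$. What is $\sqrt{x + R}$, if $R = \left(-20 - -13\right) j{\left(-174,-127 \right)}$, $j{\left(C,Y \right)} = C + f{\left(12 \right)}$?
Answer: $i \sqrt{223057} \approx 472.29 i$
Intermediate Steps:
$B{\left(Z \right)} = 1$
$j{\left(C,Y \right)} = 12 + C$ ($j{\left(C,Y \right)} = C + 12 = 12 + C$)
$x = -224191$ ($x = 1 - 496 \left(\left(-1\right) \left(-452\right)\right) = 1 - 224192 = -224191$)
$R = 1134$ ($R = \left(-20 - -13\right) \left(12 - 174\right) = \left(-20 + 13\right) \left(-162\right) = \left(-7\right) \left(-162\right) = 1134$)
$\sqrt{x + R} = \sqrt{-224191 + 1134} = \sqrt{-223057} = i \sqrt{223057}$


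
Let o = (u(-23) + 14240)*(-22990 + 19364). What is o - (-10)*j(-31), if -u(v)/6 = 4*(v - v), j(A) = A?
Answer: -51634550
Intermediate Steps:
u(v) = 0 (u(v) = -24*(v - v) = -24*0 = -6*0 = 0)
o = -51634240 (o = (0 + 14240)*(-22990 + 19364) = 14240*(-3626) = -51634240)
o - (-10)*j(-31) = -51634240 - (-10)*(-31) = -51634240 - 1*310 = -51634240 - 310 = -51634550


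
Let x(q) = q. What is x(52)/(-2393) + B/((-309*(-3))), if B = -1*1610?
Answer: -3900934/2218311 ≈ -1.7585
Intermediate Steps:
B = -1610
x(52)/(-2393) + B/((-309*(-3))) = 52/(-2393) - 1610/((-309*(-3))) = 52*(-1/2393) - 1610/927 = -52/2393 - 1610*1/927 = -52/2393 - 1610/927 = -3900934/2218311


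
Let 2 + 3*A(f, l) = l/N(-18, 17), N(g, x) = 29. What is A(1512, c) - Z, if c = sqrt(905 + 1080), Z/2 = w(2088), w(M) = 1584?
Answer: -9506/3 + sqrt(1985)/87 ≈ -3168.2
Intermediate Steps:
Z = 3168 (Z = 2*1584 = 3168)
c = sqrt(1985) ≈ 44.553
A(f, l) = -2/3 + l/87 (A(f, l) = -2/3 + (l/29)/3 = -2/3 + l/87)
A(1512, c) - Z = (-2/3 + sqrt(1985)/87) - 1*3168 = (-2/3 + sqrt(1985)/87) - 3168 = -9506/3 + sqrt(1985)/87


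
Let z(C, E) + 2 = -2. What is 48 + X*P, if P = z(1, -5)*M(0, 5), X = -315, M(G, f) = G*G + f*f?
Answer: 31548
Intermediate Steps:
M(G, f) = G² + f²
z(C, E) = -4 (z(C, E) = -2 - 2 = -4)
P = -100 (P = -4*(0² + 5²) = -4*(0 + 25) = -4*25 = -100)
48 + X*P = 48 - 315*(-100) = 48 + 31500 = 31548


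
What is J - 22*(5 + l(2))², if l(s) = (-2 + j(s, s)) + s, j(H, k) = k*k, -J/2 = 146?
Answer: -2074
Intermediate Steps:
J = -292 (J = -2*146 = -292)
j(H, k) = k²
l(s) = -2 + s + s² (l(s) = (-2 + s²) + s = -2 + s + s²)
J - 22*(5 + l(2))² = -292 - 22*(5 + (-2 + 2 + 2²))² = -292 - 22*(5 + (-2 + 2 + 4))² = -292 - 22*(5 + 4)² = -292 - 22*9² = -292 - 22*81 = -292 - 1782 = -2074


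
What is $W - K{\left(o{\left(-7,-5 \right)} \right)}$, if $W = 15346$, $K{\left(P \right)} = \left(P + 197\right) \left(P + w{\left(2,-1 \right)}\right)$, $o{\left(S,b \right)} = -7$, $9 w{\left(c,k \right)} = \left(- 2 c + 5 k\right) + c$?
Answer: $\frac{151414}{9} \approx 16824.0$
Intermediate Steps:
$w{\left(c,k \right)} = - \frac{c}{9} + \frac{5 k}{9}$ ($w{\left(c,k \right)} = \frac{\left(- 2 c + 5 k\right) + c}{9} = \frac{- c + 5 k}{9} = - \frac{c}{9} + \frac{5 k}{9}$)
$K{\left(P \right)} = \left(197 + P\right) \left(- \frac{7}{9} + P\right)$ ($K{\left(P \right)} = \left(P + 197\right) \left(P + \left(\left(- \frac{1}{9}\right) 2 + \frac{5}{9} \left(-1\right)\right)\right) = \left(197 + P\right) \left(P - \frac{7}{9}\right) = \left(197 + P\right) \left(- \frac{7}{9} + P\right)$)
$W - K{\left(o{\left(-7,-5 \right)} \right)} = 15346 - \left(- \frac{1379}{9} + \left(-7\right)^{2} + \frac{1766}{9} \left(-7\right)\right) = 15346 - \left(- \frac{1379}{9} + 49 - \frac{12362}{9}\right) = 15346 - - \frac{13300}{9} = 15346 + \frac{13300}{9} = \frac{151414}{9}$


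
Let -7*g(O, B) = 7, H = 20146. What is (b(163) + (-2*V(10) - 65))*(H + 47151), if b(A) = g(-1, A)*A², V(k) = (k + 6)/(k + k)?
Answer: -8962479866/5 ≈ -1.7925e+9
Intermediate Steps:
g(O, B) = -1 (g(O, B) = -⅐*7 = -1)
V(k) = (6 + k)/(2*k) (V(k) = (6 + k)/((2*k)) = (6 + k)*(1/(2*k)) = (6 + k)/(2*k))
b(A) = -A²
(b(163) + (-2*V(10) - 65))*(H + 47151) = (-1*163² + (-(6 + 10)/10 - 65))*(20146 + 47151) = (-1*26569 + (-16/10 - 65))*67297 = (-26569 + (-2*⅘ - 65))*67297 = (-26569 + (-8/5 - 65))*67297 = (-26569 - 333/5)*67297 = -133178/5*67297 = -8962479866/5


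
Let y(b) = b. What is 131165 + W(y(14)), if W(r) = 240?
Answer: 131405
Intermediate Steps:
131165 + W(y(14)) = 131165 + 240 = 131405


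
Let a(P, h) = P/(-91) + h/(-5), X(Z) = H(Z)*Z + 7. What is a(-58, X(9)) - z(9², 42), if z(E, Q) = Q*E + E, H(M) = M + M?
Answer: -1599854/455 ≈ -3516.2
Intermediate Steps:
H(M) = 2*M
X(Z) = 7 + 2*Z² (X(Z) = (2*Z)*Z + 7 = 2*Z² + 7 = 7 + 2*Z²)
z(E, Q) = E + E*Q (z(E, Q) = E*Q + E = E + E*Q)
a(P, h) = -h/5 - P/91 (a(P, h) = P*(-1/91) + h*(-⅕) = -P/91 - h/5 = -h/5 - P/91)
a(-58, X(9)) - z(9², 42) = (-(7 + 2*9²)/5 - 1/91*(-58)) - 9²*(1 + 42) = (-(7 + 2*81)/5 + 58/91) - 81*43 = (-(7 + 162)/5 + 58/91) - 1*3483 = (-⅕*169 + 58/91) - 3483 = (-169/5 + 58/91) - 3483 = -15089/455 - 3483 = -1599854/455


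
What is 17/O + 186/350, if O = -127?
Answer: 8836/22225 ≈ 0.39757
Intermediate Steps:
17/O + 186/350 = 17/(-127) + 186/350 = 17*(-1/127) + 186*(1/350) = -17/127 + 93/175 = 8836/22225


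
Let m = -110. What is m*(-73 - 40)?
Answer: 12430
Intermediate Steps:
m*(-73 - 40) = -110*(-73 - 40) = -110*(-113) = 12430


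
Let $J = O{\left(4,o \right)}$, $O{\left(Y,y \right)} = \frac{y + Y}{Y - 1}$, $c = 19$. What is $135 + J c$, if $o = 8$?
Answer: $211$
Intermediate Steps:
$O{\left(Y,y \right)} = \frac{Y + y}{-1 + Y}$
$J = 4$ ($J = \frac{4 + 8}{-1 + 4} = \frac{1}{3} \cdot 12 = 4$)
$135 + J c = 135 + 4 \cdot 19 = 135 + 76 = 211$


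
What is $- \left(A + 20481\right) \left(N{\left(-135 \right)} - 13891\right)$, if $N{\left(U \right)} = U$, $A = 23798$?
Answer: $621057254$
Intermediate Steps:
$- \left(A + 20481\right) \left(N{\left(-135 \right)} - 13891\right) = - \left(23798 + 20481\right) \left(-135 - 13891\right) = - 44279 \left(-14026\right) = \left(-1\right) \left(-621057254\right) = 621057254$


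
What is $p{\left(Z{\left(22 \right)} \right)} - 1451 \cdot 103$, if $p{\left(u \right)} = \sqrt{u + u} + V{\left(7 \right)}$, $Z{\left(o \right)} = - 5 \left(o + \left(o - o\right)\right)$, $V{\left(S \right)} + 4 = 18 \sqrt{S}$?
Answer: $-149457 + 18 \sqrt{7} + 2 i \sqrt{55} \approx -1.4941 \cdot 10^{5} + 14.832 i$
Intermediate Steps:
$V{\left(S \right)} = -4 + 18 \sqrt{S}$
$Z{\left(o \right)} = - 5 o$ ($Z{\left(o \right)} = - 5 \left(o + 0\right) = - 5 o$)
$p{\left(u \right)} = -4 + 18 \sqrt{7} + \sqrt{2} \sqrt{u}$ ($p{\left(u \right)} = \sqrt{u + u} - \left(4 - 18 \sqrt{7}\right) = \sqrt{2 u} - \left(4 - 18 \sqrt{7}\right) = \sqrt{2} \sqrt{u} - \left(4 - 18 \sqrt{7}\right) = -4 + 18 \sqrt{7} + \sqrt{2} \sqrt{u}$)
$p{\left(Z{\left(22 \right)} \right)} - 1451 \cdot 103 = \left(-4 + 18 \sqrt{7} + \sqrt{2} \sqrt{\left(-5\right) 22}\right) - 1451 \cdot 103 = \left(-4 + 18 \sqrt{7} + \sqrt{2} \sqrt{-110}\right) - 149453 = \left(-4 + 18 \sqrt{7} + \sqrt{2} i \sqrt{110}\right) - 149453 = \left(-4 + 18 \sqrt{7} + 2 i \sqrt{55}\right) - 149453 = -149457 + 18 \sqrt{7} + 2 i \sqrt{55}$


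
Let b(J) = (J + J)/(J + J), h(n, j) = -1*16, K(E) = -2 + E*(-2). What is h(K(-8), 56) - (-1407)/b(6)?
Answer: 1391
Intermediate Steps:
K(E) = -2 - 2*E
h(n, j) = -16
b(J) = 1 (b(J) = (2*J)/((2*J)) = (2*J)*(1/(2*J)) = 1)
h(K(-8), 56) - (-1407)/b(6) = -16 - (-1407)/1 = -16 - (-1407) = -16 - 1*(-1407) = -16 + 1407 = 1391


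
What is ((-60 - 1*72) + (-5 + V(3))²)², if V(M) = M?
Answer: 16384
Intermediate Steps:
((-60 - 1*72) + (-5 + V(3))²)² = ((-60 - 1*72) + (-5 + 3)²)² = ((-60 - 72) + (-2)²)² = (-132 + 4)² = (-128)² = 16384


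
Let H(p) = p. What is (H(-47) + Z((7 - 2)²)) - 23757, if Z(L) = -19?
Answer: -23823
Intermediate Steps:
(H(-47) + Z((7 - 2)²)) - 23757 = (-47 - 19) - 23757 = -66 - 23757 = -23823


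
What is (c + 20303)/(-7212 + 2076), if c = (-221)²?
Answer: -2881/214 ≈ -13.463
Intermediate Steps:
c = 48841
(c + 20303)/(-7212 + 2076) = (48841 + 20303)/(-7212 + 2076) = 69144/(-5136) = 69144*(-1/5136) = -2881/214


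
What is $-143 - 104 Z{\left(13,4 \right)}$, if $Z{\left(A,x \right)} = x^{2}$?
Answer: $-1807$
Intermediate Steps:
$-143 - 104 Z{\left(13,4 \right)} = -143 - 104 \cdot 4^{2} = -143 - 1664 = -1807$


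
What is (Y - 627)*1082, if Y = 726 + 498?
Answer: 645954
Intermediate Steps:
Y = 1224
(Y - 627)*1082 = (1224 - 627)*1082 = 597*1082 = 645954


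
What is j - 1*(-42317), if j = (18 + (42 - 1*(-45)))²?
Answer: 53342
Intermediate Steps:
j = 11025 (j = (18 + (42 + 45))² = (18 + 87)² = 105² = 11025)
j - 1*(-42317) = 11025 - 1*(-42317) = 11025 + 42317 = 53342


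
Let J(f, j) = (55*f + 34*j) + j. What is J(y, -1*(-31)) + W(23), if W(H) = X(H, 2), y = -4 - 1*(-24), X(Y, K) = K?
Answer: 2187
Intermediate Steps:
y = 20 (y = -4 + 24 = 20)
J(f, j) = 35*j + 55*f (J(f, j) = (34*j + 55*f) + j = 35*j + 55*f)
W(H) = 2
J(y, -1*(-31)) + W(23) = (35*(-1*(-31)) + 55*20) + 2 = (35*31 + 1100) + 2 = (1085 + 1100) + 2 = 2185 + 2 = 2187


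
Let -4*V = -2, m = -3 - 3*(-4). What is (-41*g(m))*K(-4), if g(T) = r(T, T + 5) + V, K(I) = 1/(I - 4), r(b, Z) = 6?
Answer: 533/16 ≈ 33.313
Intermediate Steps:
m = 9 (m = -3 + 12 = 9)
V = ½ (V = -¼*(-2) = ½ ≈ 0.50000)
K(I) = 1/(-4 + I)
g(T) = 13/2 (g(T) = 6 + ½ = 13/2)
(-41*g(m))*K(-4) = (-41*13/2)/(-4 - 4) = -533/2/(-8) = -533/2*(-⅛) = 533/16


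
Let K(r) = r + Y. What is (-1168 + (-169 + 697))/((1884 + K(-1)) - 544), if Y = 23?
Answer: -320/681 ≈ -0.46990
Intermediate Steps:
K(r) = 23 + r (K(r) = r + 23 = 23 + r)
(-1168 + (-169 + 697))/((1884 + K(-1)) - 544) = (-1168 + (-169 + 697))/((1884 + (23 - 1)) - 544) = (-1168 + 528)/((1884 + 22) - 544) = -640/(1906 - 544) = -640/1362 = -640*1/1362 = -320/681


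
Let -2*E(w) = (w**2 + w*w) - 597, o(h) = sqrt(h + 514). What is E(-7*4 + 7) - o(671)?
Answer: -285/2 - sqrt(1185) ≈ -176.92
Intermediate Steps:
o(h) = sqrt(514 + h)
E(w) = 597/2 - w**2 (E(w) = -((w**2 + w*w) - 597)/2 = -((w**2 + w**2) - 597)/2 = -(2*w**2 - 597)/2 = -(-597 + 2*w**2)/2 = 597/2 - w**2)
E(-7*4 + 7) - o(671) = (597/2 - (-7*4 + 7)**2) - sqrt(514 + 671) = (597/2 - (-28 + 7)**2) - sqrt(1185) = (597/2 - 1*(-21)**2) - sqrt(1185) = (597/2 - 1*441) - sqrt(1185) = (597/2 - 441) - sqrt(1185) = -285/2 - sqrt(1185)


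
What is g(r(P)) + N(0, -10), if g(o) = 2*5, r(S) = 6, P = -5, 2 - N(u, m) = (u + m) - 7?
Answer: 29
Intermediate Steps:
N(u, m) = 9 - m - u (N(u, m) = 2 - ((u + m) - 7) = 2 - ((m + u) - 7) = 2 - (-7 + m + u) = 2 + (7 - m - u) = 9 - m - u)
g(o) = 10
g(r(P)) + N(0, -10) = 10 + (9 - 1*(-10) - 1*0) = 10 + (9 + 10 + 0) = 10 + 19 = 29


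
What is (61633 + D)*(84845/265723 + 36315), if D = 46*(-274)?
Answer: 473120808562110/265723 ≈ 1.7805e+9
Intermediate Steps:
D = -12604
(61633 + D)*(84845/265723 + 36315) = (61633 - 12604)*(84845/265723 + 36315) = 49029*(84845*(1/265723) + 36315) = 49029*(84845/265723 + 36315) = 49029*(9649815590/265723) = 473120808562110/265723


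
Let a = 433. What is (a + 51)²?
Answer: 234256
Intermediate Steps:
(a + 51)² = (433 + 51)² = 484² = 234256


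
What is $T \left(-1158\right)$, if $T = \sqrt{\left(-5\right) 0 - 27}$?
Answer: $- 3474 i \sqrt{3} \approx - 6017.1 i$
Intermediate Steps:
$T = 3 i \sqrt{3}$ ($T = \sqrt{0 - 27} = \sqrt{-27} = 3 i \sqrt{3} \approx 5.1962 i$)
$T \left(-1158\right) = 3 i \sqrt{3} \left(-1158\right) = - 3474 i \sqrt{3}$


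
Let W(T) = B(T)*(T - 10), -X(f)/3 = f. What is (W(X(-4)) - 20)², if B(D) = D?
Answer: 16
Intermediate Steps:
X(f) = -3*f
W(T) = T*(-10 + T) (W(T) = T*(T - 10) = T*(-10 + T))
(W(X(-4)) - 20)² = ((-3*(-4))*(-10 - 3*(-4)) - 20)² = (12*(-10 + 12) - 20)² = (12*2 - 20)² = (24 - 20)² = 4² = 16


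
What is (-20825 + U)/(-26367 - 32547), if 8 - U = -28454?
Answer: -7/54 ≈ -0.12963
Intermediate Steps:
U = 28462 (U = 8 - 1*(-28454) = 8 + 28454 = 28462)
(-20825 + U)/(-26367 - 32547) = (-20825 + 28462)/(-26367 - 32547) = 7637/(-58914) = 7637*(-1/58914) = -7/54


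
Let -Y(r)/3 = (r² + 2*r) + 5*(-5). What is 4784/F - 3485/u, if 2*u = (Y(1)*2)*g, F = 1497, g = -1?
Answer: 1844263/32934 ≈ 55.999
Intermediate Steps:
Y(r) = 75 - 6*r - 3*r² (Y(r) = -3*((r² + 2*r) + 5*(-5)) = -3*((r² + 2*r) - 25) = -3*(-25 + r² + 2*r) = 75 - 6*r - 3*r²)
u = -66 (u = (((75 - 6*1 - 3*1²)*2)*(-1))/2 = (((75 - 6 - 3*1)*2)*(-1))/2 = (((75 - 6 - 3)*2)*(-1))/2 = ((66*2)*(-1))/2 = (132*(-1))/2 = (½)*(-132) = -66)
4784/F - 3485/u = 4784/1497 - 3485/(-66) = 4784*(1/1497) - 3485*(-1/66) = 4784/1497 + 3485/66 = 1844263/32934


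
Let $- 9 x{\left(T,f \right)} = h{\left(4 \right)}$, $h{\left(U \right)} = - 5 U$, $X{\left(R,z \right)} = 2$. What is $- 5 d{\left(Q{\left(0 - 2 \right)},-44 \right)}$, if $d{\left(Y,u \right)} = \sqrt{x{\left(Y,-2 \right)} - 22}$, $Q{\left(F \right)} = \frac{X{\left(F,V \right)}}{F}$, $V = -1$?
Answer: $- \frac{5 i \sqrt{178}}{3} \approx - 22.236 i$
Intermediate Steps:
$x{\left(T,f \right)} = \frac{20}{9}$ ($x{\left(T,f \right)} = - \frac{\left(-5\right) 4}{9} = \left(- \frac{1}{9}\right) \left(-20\right) = \frac{20}{9}$)
$Q{\left(F \right)} = \frac{2}{F}$
$d{\left(Y,u \right)} = \frac{i \sqrt{178}}{3}$ ($d{\left(Y,u \right)} = \sqrt{\frac{20}{9} - 22} = \sqrt{- \frac{178}{9}} = \frac{i \sqrt{178}}{3}$)
$- 5 d{\left(Q{\left(0 - 2 \right)},-44 \right)} = - 5 \frac{i \sqrt{178}}{3} = - \frac{5 i \sqrt{178}}{3}$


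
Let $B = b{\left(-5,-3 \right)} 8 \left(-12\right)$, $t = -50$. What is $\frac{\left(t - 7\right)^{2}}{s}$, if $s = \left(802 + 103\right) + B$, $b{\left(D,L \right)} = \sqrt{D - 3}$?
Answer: $\frac{8145}{2473} + \frac{1728 i \sqrt{2}}{2473} \approx 3.2936 + 0.98818 i$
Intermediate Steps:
$b{\left(D,L \right)} = \sqrt{-3 + D}$
$B = - 192 i \sqrt{2}$ ($B = \sqrt{-3 - 5} \cdot 8 \left(-12\right) = \sqrt{-8} \cdot 8 \left(-12\right) = 2 i \sqrt{2} \cdot 8 \left(-12\right) = 16 i \sqrt{2} \left(-12\right) = - 192 i \sqrt{2} \approx - 271.53 i$)
$s = 905 - 192 i \sqrt{2}$ ($s = \left(802 + 103\right) - 192 i \sqrt{2} = 905 - 192 i \sqrt{2} \approx 905.0 - 271.53 i$)
$\frac{\left(t - 7\right)^{2}}{s} = \frac{\left(-50 - 7\right)^{2}}{905 - 192 i \sqrt{2}} = \frac{\left(-57\right)^{2}}{905 - 192 i \sqrt{2}} = \frac{3249}{905 - 192 i \sqrt{2}}$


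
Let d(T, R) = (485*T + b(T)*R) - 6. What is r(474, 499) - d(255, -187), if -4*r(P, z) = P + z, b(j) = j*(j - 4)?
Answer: 47380091/4 ≈ 1.1845e+7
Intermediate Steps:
b(j) = j*(-4 + j)
d(T, R) = -6 + 485*T + R*T*(-4 + T) (d(T, R) = (485*T + (T*(-4 + T))*R) - 6 = (485*T + R*T*(-4 + T)) - 6 = -6 + 485*T + R*T*(-4 + T))
r(P, z) = -P/4 - z/4 (r(P, z) = -(P + z)/4 = -P/4 - z/4)
r(474, 499) - d(255, -187) = (-¼*474 - ¼*499) - (-6 + 485*255 - 187*255*(-4 + 255)) = (-237/2 - 499/4) - (-6 + 123675 - 187*255*251) = -973/4 - (-6 + 123675 - 11968935) = -973/4 - 1*(-11845266) = -973/4 + 11845266 = 47380091/4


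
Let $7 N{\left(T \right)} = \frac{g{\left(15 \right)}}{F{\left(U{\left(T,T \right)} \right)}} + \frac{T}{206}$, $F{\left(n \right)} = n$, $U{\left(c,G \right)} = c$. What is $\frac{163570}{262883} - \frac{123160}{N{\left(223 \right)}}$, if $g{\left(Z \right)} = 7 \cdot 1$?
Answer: $- \frac{10411227985218010}{13451985993} \approx -7.7396 \cdot 10^{5}$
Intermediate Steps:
$g{\left(Z \right)} = 7$
$N{\left(T \right)} = \frac{1}{T} + \frac{T}{1442}$ ($N{\left(T \right)} = \frac{\frac{7}{T} + \frac{T}{206}}{7} = \frac{1}{T} + \frac{T}{1442}$)
$\frac{163570}{262883} - \frac{123160}{N{\left(223 \right)}} = \frac{163570}{262883} - \frac{123160}{\frac{1}{223} + \frac{1}{1442} \cdot 223} = 163570 \cdot \frac{1}{262883} - \frac{123160}{\frac{1}{223} + \frac{223}{1442}} = \frac{163570}{262883} - \frac{123160}{\frac{51171}{321566}} = \frac{163570}{262883} - \frac{39604068560}{51171} = - \frac{10411227985218010}{13451985993}$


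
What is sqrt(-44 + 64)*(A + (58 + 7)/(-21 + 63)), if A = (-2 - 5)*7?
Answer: -1993*sqrt(5)/21 ≈ -212.21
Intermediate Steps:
A = -49 (A = -7*7 = -49)
sqrt(-44 + 64)*(A + (58 + 7)/(-21 + 63)) = sqrt(-44 + 64)*(-49 + (58 + 7)/(-21 + 63)) = sqrt(20)*(-49 + 65/42) = (2*sqrt(5))*(-49 + 65*(1/42)) = (2*sqrt(5))*(-49 + 65/42) = (2*sqrt(5))*(-1993/42) = -1993*sqrt(5)/21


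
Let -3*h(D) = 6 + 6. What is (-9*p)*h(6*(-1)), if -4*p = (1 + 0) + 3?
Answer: -36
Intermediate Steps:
h(D) = -4 (h(D) = -(6 + 6)/3 = -1/3*12 = -4)
p = -1 (p = -((1 + 0) + 3)/4 = -(1 + 3)/4 = -1/4*4 = -1)
(-9*p)*h(6*(-1)) = -9*(-1)*(-4) = 9*(-4) = -36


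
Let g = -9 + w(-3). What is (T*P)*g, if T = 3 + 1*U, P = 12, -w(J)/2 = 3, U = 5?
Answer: -1440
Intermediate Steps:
w(J) = -6 (w(J) = -2*3 = -6)
g = -15 (g = -9 - 6 = -15)
T = 8 (T = 3 + 1*5 = 3 + 5 = 8)
(T*P)*g = (8*12)*(-15) = 96*(-15) = -1440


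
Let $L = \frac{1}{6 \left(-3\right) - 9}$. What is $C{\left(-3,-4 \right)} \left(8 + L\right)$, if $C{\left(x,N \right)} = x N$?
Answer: $\frac{860}{9} \approx 95.556$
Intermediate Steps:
$C{\left(x,N \right)} = N x$
$L = - \frac{1}{27}$ ($L = \frac{1}{-18 - 9} = \frac{1}{-27} = - \frac{1}{27} \approx -0.037037$)
$C{\left(-3,-4 \right)} \left(8 + L\right) = \left(-4\right) \left(-3\right) \left(8 - \frac{1}{27}\right) = 12 \cdot \frac{215}{27} = \frac{860}{9}$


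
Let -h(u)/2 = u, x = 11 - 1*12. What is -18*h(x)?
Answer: -36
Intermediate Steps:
x = -1 (x = 11 - 12 = -1)
h(u) = -2*u
-18*h(x) = -(-36)*(-1) = -18*2 = -36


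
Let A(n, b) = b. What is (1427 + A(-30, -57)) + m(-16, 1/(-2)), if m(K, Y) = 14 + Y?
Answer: 2767/2 ≈ 1383.5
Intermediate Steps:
(1427 + A(-30, -57)) + m(-16, 1/(-2)) = (1427 - 57) + (14 + 1/(-2)) = 1370 + (14 - 1/2) = 1370 + 27/2 = 2767/2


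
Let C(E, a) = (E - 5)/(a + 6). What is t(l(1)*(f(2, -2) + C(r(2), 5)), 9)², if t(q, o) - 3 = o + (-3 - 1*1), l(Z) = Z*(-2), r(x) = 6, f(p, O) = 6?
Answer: 64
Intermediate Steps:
l(Z) = -2*Z
C(E, a) = (-5 + E)/(6 + a)
t(q, o) = -1 + o (t(q, o) = 3 + (o + (-3 - 1*1)) = 3 + (o + (-3 - 1)) = 3 + (o - 4) = 3 + (-4 + o) = -1 + o)
t(l(1)*(f(2, -2) + C(r(2), 5)), 9)² = (-1 + 9)² = 8² = 64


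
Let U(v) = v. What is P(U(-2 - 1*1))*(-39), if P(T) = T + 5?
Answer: -78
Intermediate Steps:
P(T) = 5 + T
P(U(-2 - 1*1))*(-39) = (5 + (-2 - 1*1))*(-39) = (5 + (-2 - 1))*(-39) = (5 - 3)*(-39) = 2*(-39) = -78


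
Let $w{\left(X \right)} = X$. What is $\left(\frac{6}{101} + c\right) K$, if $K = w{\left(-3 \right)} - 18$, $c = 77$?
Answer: $- \frac{163443}{101} \approx -1618.2$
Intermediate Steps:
$K = -21$ ($K = -3 - 18 = -21$)
$\left(\frac{6}{101} + c\right) K = \left(\frac{6}{101} + 77\right) \left(-21\right) = \frac{7783}{101} \left(-21\right) = - \frac{163443}{101}$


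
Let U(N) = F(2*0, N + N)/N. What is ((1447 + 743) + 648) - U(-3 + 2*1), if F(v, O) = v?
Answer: 2838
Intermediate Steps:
U(N) = 0 (U(N) = (2*0)/N = 0/N = 0)
((1447 + 743) + 648) - U(-3 + 2*1) = ((1447 + 743) + 648) - 1*0 = (2190 + 648) + 0 = 2838 + 0 = 2838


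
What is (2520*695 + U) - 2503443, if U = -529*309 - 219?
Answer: -915723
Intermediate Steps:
U = -163680 (U = -163461 - 219 = -163680)
(2520*695 + U) - 2503443 = (2520*695 - 163680) - 2503443 = (1751400 - 163680) - 2503443 = 1587720 - 2503443 = -915723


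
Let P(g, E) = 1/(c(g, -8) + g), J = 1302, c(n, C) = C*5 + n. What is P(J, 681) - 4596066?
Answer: -11784313223/2564 ≈ -4.5961e+6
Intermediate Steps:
c(n, C) = n + 5*C (c(n, C) = 5*C + n = n + 5*C)
P(g, E) = 1/(-40 + 2*g) (P(g, E) = 1/((g + 5*(-8)) + g) = 1/((g - 40) + g) = 1/((-40 + g) + g) = 1/(-40 + 2*g))
P(J, 681) - 4596066 = 1/(2*(-20 + 1302)) - 4596066 = (½)/1282 - 4596066 = (½)*(1/1282) - 4596066 = 1/2564 - 4596066 = -11784313223/2564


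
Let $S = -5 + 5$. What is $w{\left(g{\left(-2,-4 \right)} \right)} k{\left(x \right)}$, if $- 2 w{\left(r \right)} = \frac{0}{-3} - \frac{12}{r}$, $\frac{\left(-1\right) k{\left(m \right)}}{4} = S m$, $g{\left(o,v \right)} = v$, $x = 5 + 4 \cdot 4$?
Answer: $0$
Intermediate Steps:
$S = 0$
$x = 21$ ($x = 5 + 16 = 21$)
$k{\left(m \right)} = 0$ ($k{\left(m \right)} = - 4 \cdot 0 m = \left(-4\right) 0 = 0$)
$w{\left(r \right)} = \frac{6}{r}$ ($w{\left(r \right)} = - \frac{\frac{0}{-3} - \frac{12}{r}}{2} = - \frac{0 \left(- \frac{1}{3}\right) - \frac{12}{r}}{2} = - \frac{0 - \frac{12}{r}}{2} = - \frac{\left(-12\right) \frac{1}{r}}{2} = \frac{6}{r}$)
$w{\left(g{\left(-2,-4 \right)} \right)} k{\left(x \right)} = \frac{6}{-4} \cdot 0 = 6 \left(- \frac{1}{4}\right) 0 = \left(- \frac{3}{2}\right) 0 = 0$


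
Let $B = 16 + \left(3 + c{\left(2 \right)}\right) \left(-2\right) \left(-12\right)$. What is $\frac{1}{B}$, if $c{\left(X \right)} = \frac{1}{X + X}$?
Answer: $\frac{1}{94} \approx 0.010638$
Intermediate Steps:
$c{\left(X \right)} = \frac{1}{2 X}$
$B = 94$ ($B = 16 + \left(3 + \frac{1}{2 \cdot 2}\right) \left(-2\right) \left(-12\right) = 16 + \left(3 + \frac{1}{2} \cdot \frac{1}{2}\right) \left(-2\right) \left(-12\right) = 16 + \left(3 + \frac{1}{4}\right) \left(-2\right) \left(-12\right) = 16 + \frac{13}{4} \left(-2\right) \left(-12\right) = 16 - -78 = 16 + 78 = 94$)
$\frac{1}{B} = \frac{1}{94}$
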